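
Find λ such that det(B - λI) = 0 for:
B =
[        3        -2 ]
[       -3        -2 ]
λ = -3, 4

Solve det(B - λI) = 0. For a 2×2 matrix the characteristic equation is λ² - (trace)λ + det = 0.
trace(B) = a + d = 3 - 2 = 1.
det(B) = a*d - b*c = (3)*(-2) - (-2)*(-3) = -6 - 6 = -12.
Characteristic equation: λ² - (1)λ + (-12) = 0.
Discriminant = (1)² - 4*(-12) = 1 + 48 = 49.
λ = (1 ± √49) / 2 = (1 ± 7) / 2 = -3, 4.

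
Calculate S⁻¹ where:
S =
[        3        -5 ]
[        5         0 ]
det(S) = 25
S⁻¹ =
[        0       1/5 ]
[     -1/5      3/25 ]

For a 2×2 matrix S = [[a, b], [c, d]] with det(S) ≠ 0, S⁻¹ = (1/det(S)) * [[d, -b], [-c, a]].
det(S) = (3)*(0) - (-5)*(5) = 0 + 25 = 25.
S⁻¹ = (1/25) * [[0, 5], [-5, 3]].
Dividing each entry by 25 and reducing:
S⁻¹ =
[        0       1/5 ]
[     -1/5      3/25 ]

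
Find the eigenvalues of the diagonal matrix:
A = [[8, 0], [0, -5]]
λ₁ = 8, λ₂ = -5

The characteristic polynomial of A is det(A - λI) = (8 - λ)(-5 - λ) = 0.
The roots are λ = 8 and λ = -5, so the eigenvalues are the diagonal entries.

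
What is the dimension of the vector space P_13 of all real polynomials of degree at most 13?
Dimension = 14

A polynomial of degree at most 13 can be written as a₀ + a₁x + a₂x² + … + a_13x^13, with 14 free coefficients a₀, …, a_13.
The set {1, x, x², …, x^13} is a basis: it spans P_13 (every such polynomial is a linear combination of these) and is linearly independent (a polynomial is zero iff all its coefficients are zero).
Therefore dim(P_13) = 13 + 1 = 14.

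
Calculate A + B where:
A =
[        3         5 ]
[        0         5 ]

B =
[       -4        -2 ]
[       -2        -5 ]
A + B =
[       -1         3 ]
[       -2         0 ]

Matrix addition is elementwise: (A+B)[i][j] = A[i][j] + B[i][j].
  (A+B)[0][0] = (3) + (-4) = -1
  (A+B)[0][1] = (5) + (-2) = 3
  (A+B)[1][0] = (0) + (-2) = -2
  (A+B)[1][1] = (5) + (-5) = 0
A + B =
[       -1         3 ]
[       -2         0 ]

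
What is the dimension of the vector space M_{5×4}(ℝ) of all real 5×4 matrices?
Dimension = 20

A real 5×4 matrix is determined by its 5·4 = 20 independent entries.
A standard basis is {E_ij : 1 ≤ i ≤ 5, 1 ≤ j ≤ 4}, where E_ij has a 1 in position (i, j) and 0 elsewhere — there are 20 such matrices, and they are linearly independent and span M_{5×4}(ℝ).
Therefore dim(M_{5×4}(ℝ)) = 20.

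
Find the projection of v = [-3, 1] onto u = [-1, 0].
[-3, 0]

The projection of v onto u is proj_u(v) = ((v·u) / (u·u)) · u.
v·u = (-3)*(-1) + (1)*(0) = 3.
u·u = (-1)*(-1) + (0)*(0) = 1.
coefficient = 3 / 1 = 3.
proj_u(v) = 3 · [-1, 0] = [-3, 0].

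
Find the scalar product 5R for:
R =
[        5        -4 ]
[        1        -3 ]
5R =
[       25       -20 ]
[        5       -15 ]

Scalar multiplication is elementwise: (5R)[i][j] = 5 * R[i][j].
  (5R)[0][0] = 5 * (5) = 25
  (5R)[0][1] = 5 * (-4) = -20
  (5R)[1][0] = 5 * (1) = 5
  (5R)[1][1] = 5 * (-3) = -15
5R =
[       25       -20 ]
[        5       -15 ]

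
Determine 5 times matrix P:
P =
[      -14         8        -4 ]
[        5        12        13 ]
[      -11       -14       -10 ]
5P =
[      -70        40       -20 ]
[       25        60        65 ]
[      -55       -70       -50 ]

Scalar multiplication is elementwise: (5P)[i][j] = 5 * P[i][j].
  (5P)[0][0] = 5 * (-14) = -70
  (5P)[0][1] = 5 * (8) = 40
  (5P)[0][2] = 5 * (-4) = -20
  (5P)[1][0] = 5 * (5) = 25
  (5P)[1][1] = 5 * (12) = 60
  (5P)[1][2] = 5 * (13) = 65
  (5P)[2][0] = 5 * (-11) = -55
  (5P)[2][1] = 5 * (-14) = -70
  (5P)[2][2] = 5 * (-10) = -50
5P =
[      -70        40       -20 ]
[       25        60        65 ]
[      -55       -70       -50 ]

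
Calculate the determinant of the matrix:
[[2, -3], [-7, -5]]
-31

For a 2×2 matrix [[a, b], [c, d]], det = ad - bc
det = (2)(-5) - (-3)(-7) = -10 - 21 = -31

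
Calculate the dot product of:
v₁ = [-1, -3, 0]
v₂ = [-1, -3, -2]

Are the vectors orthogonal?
10, No

The dot product is the sum of products of corresponding components.
v₁·v₂ = (-1)*(-1) + (-3)*(-3) + (0)*(-2) = 1 + 9 + 0 = 10.
Two vectors are orthogonal iff their dot product is 0; here the dot product is 10, so the vectors are not orthogonal.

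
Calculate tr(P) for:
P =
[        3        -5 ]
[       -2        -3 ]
tr(P) = 3 - 3 = 0

The trace of a square matrix is the sum of its diagonal entries.
Diagonal entries of P: P[0][0] = 3, P[1][1] = -3.
tr(P) = 3 - 3 = 0.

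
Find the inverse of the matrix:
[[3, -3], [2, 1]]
[[1/9, 1/3], [-2/9, 1/3]]

For [[a,b],[c,d]], inverse = (1/det)·[[d,-b],[-c,a]]
det = 3·1 - -3·2 = 9
Inverse = (1/9)·[[1, 3], [-2, 3]]
        = [[1/9, 1/3], [-2/9, 1/3]]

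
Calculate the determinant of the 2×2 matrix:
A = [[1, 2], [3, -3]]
-9

For A = [[a, b], [c, d]], det(A) = a*d - b*c.
det(A) = (1)*(-3) - (2)*(3) = -3 - 6 = -9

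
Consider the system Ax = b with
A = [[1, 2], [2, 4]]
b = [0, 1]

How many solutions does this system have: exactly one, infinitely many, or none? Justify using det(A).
No solution

det(A) = (1)*(4) - (2)*(2) = 0, so A is singular.
The column space of A is span(column 1) = span([1, 2]).
b = [0, 1] is not a scalar multiple of column 1, so b ∉ column space and the system is inconsistent — no solution.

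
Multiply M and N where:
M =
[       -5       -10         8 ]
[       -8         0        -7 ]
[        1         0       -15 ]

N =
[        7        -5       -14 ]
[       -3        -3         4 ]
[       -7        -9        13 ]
MN =
[      -61       -17       134 ]
[       -7       103        21 ]
[      112       130      -209 ]

Matrix multiplication: (MN)[i][j] = sum over k of M[i][k] * N[k][j].
  (MN)[0][0] = (-5)*(7) + (-10)*(-3) + (8)*(-7) = -61
  (MN)[0][1] = (-5)*(-5) + (-10)*(-3) + (8)*(-9) = -17
  (MN)[0][2] = (-5)*(-14) + (-10)*(4) + (8)*(13) = 134
  (MN)[1][0] = (-8)*(7) + (0)*(-3) + (-7)*(-7) = -7
  (MN)[1][1] = (-8)*(-5) + (0)*(-3) + (-7)*(-9) = 103
  (MN)[1][2] = (-8)*(-14) + (0)*(4) + (-7)*(13) = 21
  (MN)[2][0] = (1)*(7) + (0)*(-3) + (-15)*(-7) = 112
  (MN)[2][1] = (1)*(-5) + (0)*(-3) + (-15)*(-9) = 130
  (MN)[2][2] = (1)*(-14) + (0)*(4) + (-15)*(13) = -209
MN =
[      -61       -17       134 ]
[       -7       103        21 ]
[      112       130      -209 ]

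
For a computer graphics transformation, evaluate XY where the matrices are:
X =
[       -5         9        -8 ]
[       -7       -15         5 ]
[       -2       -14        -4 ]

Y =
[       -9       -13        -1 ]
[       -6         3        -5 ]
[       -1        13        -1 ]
XY =
[       -1       -12       -32 ]
[      148       111        77 ]
[      106       -68        76 ]

Matrix multiplication: (XY)[i][j] = sum over k of X[i][k] * Y[k][j].
  (XY)[0][0] = (-5)*(-9) + (9)*(-6) + (-8)*(-1) = -1
  (XY)[0][1] = (-5)*(-13) + (9)*(3) + (-8)*(13) = -12
  (XY)[0][2] = (-5)*(-1) + (9)*(-5) + (-8)*(-1) = -32
  (XY)[1][0] = (-7)*(-9) + (-15)*(-6) + (5)*(-1) = 148
  (XY)[1][1] = (-7)*(-13) + (-15)*(3) + (5)*(13) = 111
  (XY)[1][2] = (-7)*(-1) + (-15)*(-5) + (5)*(-1) = 77
  (XY)[2][0] = (-2)*(-9) + (-14)*(-6) + (-4)*(-1) = 106
  (XY)[2][1] = (-2)*(-13) + (-14)*(3) + (-4)*(13) = -68
  (XY)[2][2] = (-2)*(-1) + (-14)*(-5) + (-4)*(-1) = 76
XY =
[       -1       -12       -32 ]
[      148       111        77 ]
[      106       -68        76 ]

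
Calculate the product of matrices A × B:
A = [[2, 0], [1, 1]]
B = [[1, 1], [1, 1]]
[[2, 2], [2, 2]]

Matrix multiplication:
C[0][0] = 2×1 + 0×1 = 2
C[0][1] = 2×1 + 0×1 = 2
C[1][0] = 1×1 + 1×1 = 2
C[1][1] = 1×1 + 1×1 = 2
Result: [[2, 2], [2, 2]]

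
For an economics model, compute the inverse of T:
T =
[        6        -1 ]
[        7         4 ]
det(T) = 31
T⁻¹ =
[     4/31      1/31 ]
[    -7/31      6/31 ]

For a 2×2 matrix T = [[a, b], [c, d]] with det(T) ≠ 0, T⁻¹ = (1/det(T)) * [[d, -b], [-c, a]].
det(T) = (6)*(4) - (-1)*(7) = 24 + 7 = 31.
T⁻¹ = (1/31) * [[4, 1], [-7, 6]].
Dividing each entry by 31 and reducing:
T⁻¹ =
[     4/31      1/31 ]
[    -7/31      6/31 ]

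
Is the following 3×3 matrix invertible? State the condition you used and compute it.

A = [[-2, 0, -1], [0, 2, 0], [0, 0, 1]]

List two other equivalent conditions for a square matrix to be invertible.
Yes, invertible; det(A) = -4 ≠ 0. Equivalent conditions: rank(A) = 3; Ax = 0 has only the trivial solution; 0 is not an eigenvalue; the columns of A are linearly independent.

To check invertibility, compute det(A).
The given matrix is triangular, so det(A) equals the product of its diagonal entries = -4 ≠ 0.
Since det(A) ≠ 0, A is invertible.
Equivalent conditions for a square matrix A to be invertible:
- rank(A) = 3 (full rank).
- The homogeneous system Ax = 0 has only the trivial solution x = 0.
- 0 is not an eigenvalue of A.
- The columns (equivalently rows) of A are linearly independent.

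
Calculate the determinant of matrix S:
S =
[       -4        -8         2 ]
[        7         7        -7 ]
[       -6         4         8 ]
det(S) = -84

Expand along row 0 (cofactor expansion): det(S) = a*(e*i - f*h) - b*(d*i - f*g) + c*(d*h - e*g), where the 3×3 is [[a, b, c], [d, e, f], [g, h, i]].
Minor M_00 = (7)*(8) - (-7)*(4) = 56 + 28 = 84.
Minor M_01 = (7)*(8) - (-7)*(-6) = 56 - 42 = 14.
Minor M_02 = (7)*(4) - (7)*(-6) = 28 + 42 = 70.
det(S) = (-4)*(84) - (-8)*(14) + (2)*(70) = -336 + 112 + 140 = -84.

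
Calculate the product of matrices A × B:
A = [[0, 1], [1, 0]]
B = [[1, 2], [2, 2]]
[[2, 2], [1, 2]]

Matrix multiplication:
C[0][0] = 0×1 + 1×2 = 2
C[0][1] = 0×2 + 1×2 = 2
C[1][0] = 1×1 + 0×2 = 1
C[1][1] = 1×2 + 0×2 = 2
Result: [[2, 2], [1, 2]]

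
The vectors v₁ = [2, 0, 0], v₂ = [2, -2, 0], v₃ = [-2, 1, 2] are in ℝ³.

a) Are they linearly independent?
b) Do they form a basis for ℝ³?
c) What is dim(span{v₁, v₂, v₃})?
Yes independent, yes basis, dim = 3

Stack v₁, v₂, v₃ as rows of a 3×3 matrix.
[[2, 0, 0]; [2, -2, 0]; [-2, 1, 2]] is already lower triangular with nonzero diagonal entries (2, -2, 2), so its determinant is the product of the diagonal entries, det = (2)·(-2)·(2) = -8 ≠ 0, and the rows are linearly independent.
Three linearly independent vectors in ℝ³ form a basis for ℝ³, so dim(span{v₁,v₂,v₃}) = 3.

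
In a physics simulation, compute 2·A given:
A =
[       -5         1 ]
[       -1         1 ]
2A =
[      -10         2 ]
[       -2         2 ]

Scalar multiplication is elementwise: (2A)[i][j] = 2 * A[i][j].
  (2A)[0][0] = 2 * (-5) = -10
  (2A)[0][1] = 2 * (1) = 2
  (2A)[1][0] = 2 * (-1) = -2
  (2A)[1][1] = 2 * (1) = 2
2A =
[      -10         2 ]
[       -2         2 ]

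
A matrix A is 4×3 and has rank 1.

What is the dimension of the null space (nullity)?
2

The rank-nullity theorem for an m×n matrix states:
rank(A) + nullity(A) = n (the number of columns).
Here n = 3 and rank(A) = 1, so nullity(A) = 3 - 1 = 2.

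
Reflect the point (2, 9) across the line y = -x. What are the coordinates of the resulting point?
(-9, -2)

Reflection across line y = -x: (2, 9) → (-9, -2)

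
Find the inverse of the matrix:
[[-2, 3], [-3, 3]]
[[1, -1], [1, -2/3]]

For [[a,b],[c,d]], inverse = (1/det)·[[d,-b],[-c,a]]
det = -2·3 - 3·-3 = 3
Inverse = (1/3)·[[3, -3], [3, -2]]
        = [[1, -1], [1, -2/3]]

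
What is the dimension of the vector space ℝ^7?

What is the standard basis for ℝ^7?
Dimension = 7; standard basis = {e_1, e_2, e_3, …, e_7}

ℝ^7 is the space of 7-tuples of real numbers; its dimension is 7.
The standard basis consists of 7 vectors: e_1, e_2, e_3, …, e_7, where e_i is the vector with 1 in position i and 0 elsewhere.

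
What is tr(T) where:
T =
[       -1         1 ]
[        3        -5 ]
tr(T) = -1 - 5 = -6

The trace of a square matrix is the sum of its diagonal entries.
Diagonal entries of T: T[0][0] = -1, T[1][1] = -5.
tr(T) = -1 - 5 = -6.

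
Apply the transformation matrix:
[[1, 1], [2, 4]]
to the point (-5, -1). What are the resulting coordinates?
(-6, -14)

Matrix multiplication:
[[1, 1], [2, 4]] × [-5, -1]ᵀ
= [1×-5 + 1×-1, 2×-5 + 4×-1]ᵀ
= [-6.0000, -14.0000]ᵀ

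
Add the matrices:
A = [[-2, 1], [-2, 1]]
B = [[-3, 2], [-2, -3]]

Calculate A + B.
[[-5, 3], [-4, -2]]

Add corresponding elements:
(-2)+(-3)=-5
(1)+(2)=3
(-2)+(-2)=-4
(1)+(-3)=-2
A + B = [[-5, 3], [-4, -2]]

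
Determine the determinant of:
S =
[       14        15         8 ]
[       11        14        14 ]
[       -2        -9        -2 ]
det(S) = 714

Expand along row 0 (cofactor expansion): det(S) = a*(e*i - f*h) - b*(d*i - f*g) + c*(d*h - e*g), where the 3×3 is [[a, b, c], [d, e, f], [g, h, i]].
Minor M_00 = (14)*(-2) - (14)*(-9) = -28 + 126 = 98.
Minor M_01 = (11)*(-2) - (14)*(-2) = -22 + 28 = 6.
Minor M_02 = (11)*(-9) - (14)*(-2) = -99 + 28 = -71.
det(S) = (14)*(98) - (15)*(6) + (8)*(-71) = 1372 - 90 - 568 = 714.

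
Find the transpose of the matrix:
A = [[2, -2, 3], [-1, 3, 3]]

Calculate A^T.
[[2, -1], [-2, 3], [3, 3]]

The transpose sends entry (i,j) to (j,i); rows become columns.
Row 0 of A: [2, -2, 3] -> column 0 of A^T.
Row 1 of A: [-1, 3, 3] -> column 1 of A^T.
A^T = [[2, -1], [-2, 3], [3, 3]]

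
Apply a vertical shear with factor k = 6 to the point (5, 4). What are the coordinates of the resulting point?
(5, 34)

Shear matrix for vertical shear with factor k = 6:
[[1, 0], [6, 1]]
Result: (5, 4) → (5, 34)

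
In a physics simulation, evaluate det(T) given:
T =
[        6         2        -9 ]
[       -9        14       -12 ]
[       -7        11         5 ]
det(T) = 1479

Expand along row 0 (cofactor expansion): det(T) = a*(e*i - f*h) - b*(d*i - f*g) + c*(d*h - e*g), where the 3×3 is [[a, b, c], [d, e, f], [g, h, i]].
Minor M_00 = (14)*(5) - (-12)*(11) = 70 + 132 = 202.
Minor M_01 = (-9)*(5) - (-12)*(-7) = -45 - 84 = -129.
Minor M_02 = (-9)*(11) - (14)*(-7) = -99 + 98 = -1.
det(T) = (6)*(202) - (2)*(-129) + (-9)*(-1) = 1212 + 258 + 9 = 1479.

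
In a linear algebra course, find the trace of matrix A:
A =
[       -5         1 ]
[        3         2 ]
tr(A) = -5 + 2 = -3

The trace of a square matrix is the sum of its diagonal entries.
Diagonal entries of A: A[0][0] = -5, A[1][1] = 2.
tr(A) = -5 + 2 = -3.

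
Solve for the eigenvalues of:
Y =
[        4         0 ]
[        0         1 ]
λ = 1, 4

Solve det(Y - λI) = 0. For a 2×2 matrix the characteristic equation is λ² - (trace)λ + det = 0.
trace(Y) = a + d = 4 + 1 = 5.
det(Y) = a*d - b*c = (4)*(1) - (0)*(0) = 4 - 0 = 4.
Characteristic equation: λ² - (5)λ + (4) = 0.
Discriminant = (5)² - 4*(4) = 25 - 16 = 9.
λ = (5 ± √9) / 2 = (5 ± 3) / 2 = 1, 4.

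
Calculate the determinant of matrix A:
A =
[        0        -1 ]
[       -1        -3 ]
det(A) = -1

For a 2×2 matrix [[a, b], [c, d]], det = a*d - b*c.
det(A) = (0)*(-3) - (-1)*(-1) = 0 - 1 = -1.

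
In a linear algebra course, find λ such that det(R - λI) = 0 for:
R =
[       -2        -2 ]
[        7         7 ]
λ = 0, 5

Solve det(R - λI) = 0. For a 2×2 matrix the characteristic equation is λ² - (trace)λ + det = 0.
trace(R) = a + d = -2 + 7 = 5.
det(R) = a*d - b*c = (-2)*(7) - (-2)*(7) = -14 + 14 = 0.
Characteristic equation: λ² - (5)λ + (0) = 0.
Discriminant = (5)² - 4*(0) = 25 - 0 = 25.
λ = (5 ± √25) / 2 = (5 ± 5) / 2 = 0, 5.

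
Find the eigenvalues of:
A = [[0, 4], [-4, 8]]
λ = 4, 4

Solve det(A - λI) = 0. For a 2×2 matrix this is λ² - (trace)λ + det = 0.
trace(A) = 0 + 8 = 8.
det(A) = (0)*(8) - (4)*(-4) = 0 + 16 = 16.
Characteristic equation: λ² - (8)λ + (16) = 0.
Discriminant: (8)² - 4*(16) = 64 - 64 = 0.
Roots: λ = (8 ± √0) / 2 = 4, 4.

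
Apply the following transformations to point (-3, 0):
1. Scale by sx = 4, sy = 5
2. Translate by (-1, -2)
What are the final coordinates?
(-13, -2)

Step 1: Scale (-3, 0) by (sx, sy) = (4, 5) → (-12, 0)
Step 2: Translate by (-1, -2) → (-13, -2)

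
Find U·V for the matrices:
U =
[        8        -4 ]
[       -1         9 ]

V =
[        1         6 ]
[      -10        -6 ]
UV =
[       48        72 ]
[      -91       -60 ]

Matrix multiplication: (UV)[i][j] = sum over k of U[i][k] * V[k][j].
  (UV)[0][0] = (8)*(1) + (-4)*(-10) = 48
  (UV)[0][1] = (8)*(6) + (-4)*(-6) = 72
  (UV)[1][0] = (-1)*(1) + (9)*(-10) = -91
  (UV)[1][1] = (-1)*(6) + (9)*(-6) = -60
UV =
[       48        72 ]
[      -91       -60 ]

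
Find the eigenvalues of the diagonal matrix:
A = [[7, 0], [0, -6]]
λ₁ = 7, λ₂ = -6

The characteristic polynomial of A is det(A - λI) = (7 - λ)(-6 - λ) = 0.
The roots are λ = 7 and λ = -6, so the eigenvalues are the diagonal entries.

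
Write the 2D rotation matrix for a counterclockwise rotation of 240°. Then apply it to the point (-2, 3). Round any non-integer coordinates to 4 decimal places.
R = [[-1/2, √3/2], [-√3/2, -1/2]]; R·(-2, 3) = (3.5981, 0.2321)

Rotation matrix formula: R(θ) = [[cos θ, -sin θ], [sin θ, cos θ]]
For θ = 240°:
cos(240°) = -1/2
sin(240°) = -√3/2
R = [[-1/2, √3/2], [-√3/2, -1/2]]
Apply to (-2, 3): [-1/2·-2 + (√3/2)·3, -√3/2·-2 + -1/2·3] = (3.5981, 0.2321)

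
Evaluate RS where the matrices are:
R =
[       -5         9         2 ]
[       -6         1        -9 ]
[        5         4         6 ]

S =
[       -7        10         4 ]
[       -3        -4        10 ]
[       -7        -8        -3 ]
RS =
[       -6      -102        64 ]
[      102         8        13 ]
[      -89       -14        42 ]

Matrix multiplication: (RS)[i][j] = sum over k of R[i][k] * S[k][j].
  (RS)[0][0] = (-5)*(-7) + (9)*(-3) + (2)*(-7) = -6
  (RS)[0][1] = (-5)*(10) + (9)*(-4) + (2)*(-8) = -102
  (RS)[0][2] = (-5)*(4) + (9)*(10) + (2)*(-3) = 64
  (RS)[1][0] = (-6)*(-7) + (1)*(-3) + (-9)*(-7) = 102
  (RS)[1][1] = (-6)*(10) + (1)*(-4) + (-9)*(-8) = 8
  (RS)[1][2] = (-6)*(4) + (1)*(10) + (-9)*(-3) = 13
  (RS)[2][0] = (5)*(-7) + (4)*(-3) + (6)*(-7) = -89
  (RS)[2][1] = (5)*(10) + (4)*(-4) + (6)*(-8) = -14
  (RS)[2][2] = (5)*(4) + (4)*(10) + (6)*(-3) = 42
RS =
[       -6      -102        64 ]
[      102         8        13 ]
[      -89       -14        42 ]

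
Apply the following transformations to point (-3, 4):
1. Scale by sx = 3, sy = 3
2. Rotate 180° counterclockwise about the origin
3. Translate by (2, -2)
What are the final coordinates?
(11, -14)

Step 1: Scale → (-9, 12)
Step 2: Rotate 180° → (9, -12)
Step 3: Translate → (11, -14)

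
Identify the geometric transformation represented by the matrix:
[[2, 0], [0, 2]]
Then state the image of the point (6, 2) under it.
uniform scaling by factor 2; image of (6, 2) is (12, 4)

This is a diagonal matrix with equal entries 2, so it scales both axes by the same factor 2.
The matrix [[2, 0], [0, 2]] represents: uniform scaling by factor 2.
Applying it to (6, 2): [2·6 + 0·2, 0·6 + 2·2] = (12, 4).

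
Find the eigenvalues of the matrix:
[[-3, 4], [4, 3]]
λ = -5 and λ = 5

Characteristic equation: det(A - λI) = 0
λ² - (trace)λ + (det) = 0
λ² - (0)λ + (-25) = 0
λ² - 0λ - 25 = 0
Solving: λ = -5, 5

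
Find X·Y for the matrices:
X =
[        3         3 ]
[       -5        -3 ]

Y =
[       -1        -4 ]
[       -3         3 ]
XY =
[      -12        -3 ]
[       14        11 ]

Matrix multiplication: (XY)[i][j] = sum over k of X[i][k] * Y[k][j].
  (XY)[0][0] = (3)*(-1) + (3)*(-3) = -12
  (XY)[0][1] = (3)*(-4) + (3)*(3) = -3
  (XY)[1][0] = (-5)*(-1) + (-3)*(-3) = 14
  (XY)[1][1] = (-5)*(-4) + (-3)*(3) = 11
XY =
[      -12        -3 ]
[       14        11 ]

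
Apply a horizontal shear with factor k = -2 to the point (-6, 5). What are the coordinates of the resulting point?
(-16, 5)

Shear matrix for horizontal shear with factor k = -2:
[[1, -2], [0, 1]]
Result: (-6, 5) → (-16, 5)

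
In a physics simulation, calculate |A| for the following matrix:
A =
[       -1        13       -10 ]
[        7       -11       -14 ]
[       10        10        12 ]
det(A) = -4720

Expand along row 0 (cofactor expansion): det(A) = a*(e*i - f*h) - b*(d*i - f*g) + c*(d*h - e*g), where the 3×3 is [[a, b, c], [d, e, f], [g, h, i]].
Minor M_00 = (-11)*(12) - (-14)*(10) = -132 + 140 = 8.
Minor M_01 = (7)*(12) - (-14)*(10) = 84 + 140 = 224.
Minor M_02 = (7)*(10) - (-11)*(10) = 70 + 110 = 180.
det(A) = (-1)*(8) - (13)*(224) + (-10)*(180) = -8 - 2912 - 1800 = -4720.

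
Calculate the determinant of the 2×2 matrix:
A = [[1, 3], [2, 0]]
-6

For A = [[a, b], [c, d]], det(A) = a*d - b*c.
det(A) = (1)*(0) - (3)*(2) = 0 - 6 = -6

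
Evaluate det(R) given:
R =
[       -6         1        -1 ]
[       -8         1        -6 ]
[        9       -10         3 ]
det(R) = 241

Expand along row 0 (cofactor expansion): det(R) = a*(e*i - f*h) - b*(d*i - f*g) + c*(d*h - e*g), where the 3×3 is [[a, b, c], [d, e, f], [g, h, i]].
Minor M_00 = (1)*(3) - (-6)*(-10) = 3 - 60 = -57.
Minor M_01 = (-8)*(3) - (-6)*(9) = -24 + 54 = 30.
Minor M_02 = (-8)*(-10) - (1)*(9) = 80 - 9 = 71.
det(R) = (-6)*(-57) - (1)*(30) + (-1)*(71) = 342 - 30 - 71 = 241.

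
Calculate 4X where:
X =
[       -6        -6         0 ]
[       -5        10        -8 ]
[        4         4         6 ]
4X =
[      -24       -24         0 ]
[      -20        40       -32 ]
[       16        16        24 ]

Scalar multiplication is elementwise: (4X)[i][j] = 4 * X[i][j].
  (4X)[0][0] = 4 * (-6) = -24
  (4X)[0][1] = 4 * (-6) = -24
  (4X)[0][2] = 4 * (0) = 0
  (4X)[1][0] = 4 * (-5) = -20
  (4X)[1][1] = 4 * (10) = 40
  (4X)[1][2] = 4 * (-8) = -32
  (4X)[2][0] = 4 * (4) = 16
  (4X)[2][1] = 4 * (4) = 16
  (4X)[2][2] = 4 * (6) = 24
4X =
[      -24       -24         0 ]
[      -20        40       -32 ]
[       16        16        24 ]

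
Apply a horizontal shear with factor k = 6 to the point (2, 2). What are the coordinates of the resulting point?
(14, 2)

Shear matrix for horizontal shear with factor k = 6:
[[1, 6], [0, 1]]
Result: (2, 2) → (14, 2)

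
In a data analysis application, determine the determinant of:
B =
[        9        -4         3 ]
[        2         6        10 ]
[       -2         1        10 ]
det(B) = 652

Expand along row 0 (cofactor expansion): det(B) = a*(e*i - f*h) - b*(d*i - f*g) + c*(d*h - e*g), where the 3×3 is [[a, b, c], [d, e, f], [g, h, i]].
Minor M_00 = (6)*(10) - (10)*(1) = 60 - 10 = 50.
Minor M_01 = (2)*(10) - (10)*(-2) = 20 + 20 = 40.
Minor M_02 = (2)*(1) - (6)*(-2) = 2 + 12 = 14.
det(B) = (9)*(50) - (-4)*(40) + (3)*(14) = 450 + 160 + 42 = 652.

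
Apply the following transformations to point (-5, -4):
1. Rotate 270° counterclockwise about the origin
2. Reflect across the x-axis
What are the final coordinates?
(-4, -5)

Step 1: Rotate 270° → (-4, 5)
Step 2: Reflect across the x-axis → (-4, -5)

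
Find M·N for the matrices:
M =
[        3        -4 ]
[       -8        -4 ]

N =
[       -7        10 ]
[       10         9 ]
MN =
[      -61        -6 ]
[       16      -116 ]

Matrix multiplication: (MN)[i][j] = sum over k of M[i][k] * N[k][j].
  (MN)[0][0] = (3)*(-7) + (-4)*(10) = -61
  (MN)[0][1] = (3)*(10) + (-4)*(9) = -6
  (MN)[1][0] = (-8)*(-7) + (-4)*(10) = 16
  (MN)[1][1] = (-8)*(10) + (-4)*(9) = -116
MN =
[      -61        -6 ]
[       16      -116 ]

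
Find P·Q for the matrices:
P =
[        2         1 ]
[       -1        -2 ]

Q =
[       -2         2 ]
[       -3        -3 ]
PQ =
[       -7         1 ]
[        8         4 ]

Matrix multiplication: (PQ)[i][j] = sum over k of P[i][k] * Q[k][j].
  (PQ)[0][0] = (2)*(-2) + (1)*(-3) = -7
  (PQ)[0][1] = (2)*(2) + (1)*(-3) = 1
  (PQ)[1][0] = (-1)*(-2) + (-2)*(-3) = 8
  (PQ)[1][1] = (-1)*(2) + (-2)*(-3) = 4
PQ =
[       -7         1 ]
[        8         4 ]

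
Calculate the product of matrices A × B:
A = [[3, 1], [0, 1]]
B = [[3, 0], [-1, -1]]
[[8, -1], [-1, -1]]

Matrix multiplication:
C[0][0] = 3×3 + 1×-1 = 8
C[0][1] = 3×0 + 1×-1 = -1
C[1][0] = 0×3 + 1×-1 = -1
C[1][1] = 0×0 + 1×-1 = -1
Result: [[8, -1], [-1, -1]]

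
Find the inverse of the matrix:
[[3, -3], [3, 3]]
[[1/6, 1/6], [-1/6, 1/6]]

For [[a,b],[c,d]], inverse = (1/det)·[[d,-b],[-c,a]]
det = 3·3 - -3·3 = 18
Inverse = (1/18)·[[3, 3], [-3, 3]]
        = [[1/6, 1/6], [-1/6, 1/6]]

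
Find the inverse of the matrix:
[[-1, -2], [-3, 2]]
[[-1/4, -1/4], [-3/8, 1/8]]

For [[a,b],[c,d]], inverse = (1/det)·[[d,-b],[-c,a]]
det = -1·2 - -2·-3 = -8
Inverse = (1/-8)·[[2, 2], [3, -1]]
        = [[-1/4, -1/4], [-3/8, 1/8]]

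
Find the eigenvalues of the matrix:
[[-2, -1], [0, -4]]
λ = -4 and λ = -2

Characteristic equation: det(A - λI) = 0
λ² - (trace)λ + (det) = 0
λ² - (-6)λ + (8) = 0
λ² + 6λ + 8 = 0
Solving: λ = -4, -2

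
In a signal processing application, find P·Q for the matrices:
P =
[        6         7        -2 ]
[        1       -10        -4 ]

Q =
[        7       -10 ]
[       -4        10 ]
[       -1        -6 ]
PQ =
[       16        22 ]
[       51       -86 ]

Matrix multiplication: (PQ)[i][j] = sum over k of P[i][k] * Q[k][j].
  (PQ)[0][0] = (6)*(7) + (7)*(-4) + (-2)*(-1) = 16
  (PQ)[0][1] = (6)*(-10) + (7)*(10) + (-2)*(-6) = 22
  (PQ)[1][0] = (1)*(7) + (-10)*(-4) + (-4)*(-1) = 51
  (PQ)[1][1] = (1)*(-10) + (-10)*(10) + (-4)*(-6) = -86
PQ =
[       16        22 ]
[       51       -86 ]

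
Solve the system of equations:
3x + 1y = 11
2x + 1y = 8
x = 3, y = 2

Use elimination (row reduction):
Equation 1: 3x + 1y = 11.
Equation 2: 2x + 1y = 8.
Multiply Eq1 by 2 and Eq2 by 3: 6x + 2y = 22;  6x + 3y = 24.
Subtract: (1)y = 2, so y = 2.
Back-substitute into Eq1: 3x + 1*(2) = 11, so x = 3.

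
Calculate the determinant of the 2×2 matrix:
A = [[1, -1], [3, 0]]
3

For A = [[a, b], [c, d]], det(A) = a*d - b*c.
det(A) = (1)*(0) - (-1)*(3) = 0 - -3 = 3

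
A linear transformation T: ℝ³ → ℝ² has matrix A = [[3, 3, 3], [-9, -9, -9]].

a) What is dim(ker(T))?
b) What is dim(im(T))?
dim(ker) = 2, dim(im) = 1

Observe that row 2 = -3 × row 1 (so the rows are linearly dependent).
Thus rank(A) = 1 (only one linearly independent row).
dim(im(T)) = rank(A) = 1.
By the rank-nullity theorem applied to T: ℝ³ → ℝ², rank(A) + nullity(A) = 3 (the domain dimension), so dim(ker(T)) = 3 - 1 = 2.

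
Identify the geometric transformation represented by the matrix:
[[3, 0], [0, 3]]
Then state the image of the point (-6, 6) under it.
uniform scaling by factor 3; image of (-6, 6) is (-18, 18)

This is a diagonal matrix with equal entries 3, so it scales both axes by the same factor 3.
The matrix [[3, 0], [0, 3]] represents: uniform scaling by factor 3.
Applying it to (-6, 6): [3·-6 + 0·6, 0·-6 + 3·6] = (-18, 18).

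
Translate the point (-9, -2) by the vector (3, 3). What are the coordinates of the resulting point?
(-6, 1)

Translation by (3, 3):
x' = -9 + 3 = -6
y' = -2 + 3 = 1
Homogeneous matrix: [[1, 0, 3], [0, 1, 3], [0, 0, 1]]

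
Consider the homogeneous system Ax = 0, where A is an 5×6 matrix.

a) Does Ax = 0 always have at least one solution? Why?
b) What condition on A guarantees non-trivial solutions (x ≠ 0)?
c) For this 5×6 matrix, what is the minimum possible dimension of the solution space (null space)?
a) Yes, x = 0 is always a solution. b) When A has linearly dependent columns (rank < n). c) Minimum nullity = 1.

a) x = 0 satisfies A·0 = 0, so the zero vector is always a solution.
b) Non-trivial solutions exist iff the columns of A are linearly dependent, equivalently rank(A) < n (the number of columns).
c) By rank-nullity, rank(A) + nullity(A) = n = 6. Since A has only 5 rows, rank(A) ≤ 5, so nullity(A) ≥ 6 - 5 = 1.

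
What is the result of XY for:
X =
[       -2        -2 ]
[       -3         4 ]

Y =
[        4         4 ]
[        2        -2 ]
XY =
[      -12        -4 ]
[       -4       -20 ]

Matrix multiplication: (XY)[i][j] = sum over k of X[i][k] * Y[k][j].
  (XY)[0][0] = (-2)*(4) + (-2)*(2) = -12
  (XY)[0][1] = (-2)*(4) + (-2)*(-2) = -4
  (XY)[1][0] = (-3)*(4) + (4)*(2) = -4
  (XY)[1][1] = (-3)*(4) + (4)*(-2) = -20
XY =
[      -12        -4 ]
[       -4       -20 ]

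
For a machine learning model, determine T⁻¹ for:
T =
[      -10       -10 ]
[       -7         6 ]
det(T) = -130
T⁻¹ =
[    -3/65     -1/13 ]
[   -7/130      1/13 ]

For a 2×2 matrix T = [[a, b], [c, d]] with det(T) ≠ 0, T⁻¹ = (1/det(T)) * [[d, -b], [-c, a]].
det(T) = (-10)*(6) - (-10)*(-7) = -60 - 70 = -130.
T⁻¹ = (1/-130) * [[6, 10], [7, -10]].
Dividing each entry by -130 and reducing:
T⁻¹ =
[    -3/65     -1/13 ]
[   -7/130      1/13 ]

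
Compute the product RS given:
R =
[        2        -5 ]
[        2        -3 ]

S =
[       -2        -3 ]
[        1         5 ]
RS =
[       -9       -31 ]
[       -7       -21 ]

Matrix multiplication: (RS)[i][j] = sum over k of R[i][k] * S[k][j].
  (RS)[0][0] = (2)*(-2) + (-5)*(1) = -9
  (RS)[0][1] = (2)*(-3) + (-5)*(5) = -31
  (RS)[1][0] = (2)*(-2) + (-3)*(1) = -7
  (RS)[1][1] = (2)*(-3) + (-3)*(5) = -21
RS =
[       -9       -31 ]
[       -7       -21 ]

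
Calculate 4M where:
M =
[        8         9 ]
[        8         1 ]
4M =
[       32        36 ]
[       32         4 ]

Scalar multiplication is elementwise: (4M)[i][j] = 4 * M[i][j].
  (4M)[0][0] = 4 * (8) = 32
  (4M)[0][1] = 4 * (9) = 36
  (4M)[1][0] = 4 * (8) = 32
  (4M)[1][1] = 4 * (1) = 4
4M =
[       32        36 ]
[       32         4 ]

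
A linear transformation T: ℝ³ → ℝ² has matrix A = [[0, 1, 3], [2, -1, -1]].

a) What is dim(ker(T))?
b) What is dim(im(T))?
dim(ker) = 1, dim(im) = 2

The two rows are not scalar multiples of one another (no single k satisfies row 2 = k × row 1), so they are linearly independent.
Thus rank(A) = 2.
dim(im(T)) = rank(A) = 2.
By the rank-nullity theorem applied to T: ℝ³ → ℝ², rank(A) + nullity(A) = 3 (the domain dimension), so dim(ker(T)) = 3 - 2 = 1.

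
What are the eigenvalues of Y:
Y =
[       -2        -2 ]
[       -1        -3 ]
λ = -4, -1

Solve det(Y - λI) = 0. For a 2×2 matrix the characteristic equation is λ² - (trace)λ + det = 0.
trace(Y) = a + d = -2 - 3 = -5.
det(Y) = a*d - b*c = (-2)*(-3) - (-2)*(-1) = 6 - 2 = 4.
Characteristic equation: λ² - (-5)λ + (4) = 0.
Discriminant = (-5)² - 4*(4) = 25 - 16 = 9.
λ = (-5 ± √9) / 2 = (-5 ± 3) / 2 = -4, -1.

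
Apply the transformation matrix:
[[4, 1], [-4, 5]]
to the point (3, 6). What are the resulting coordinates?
(18, 18)

Matrix multiplication:
[[4, 1], [-4, 5]] × [3, 6]ᵀ
= [4×3 + 1×6, -4×3 + 5×6]ᵀ
= [18.0000, 18.0000]ᵀ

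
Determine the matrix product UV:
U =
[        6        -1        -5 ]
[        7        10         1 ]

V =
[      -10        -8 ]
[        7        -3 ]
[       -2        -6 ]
UV =
[      -57       -15 ]
[       -2       -92 ]

Matrix multiplication: (UV)[i][j] = sum over k of U[i][k] * V[k][j].
  (UV)[0][0] = (6)*(-10) + (-1)*(7) + (-5)*(-2) = -57
  (UV)[0][1] = (6)*(-8) + (-1)*(-3) + (-5)*(-6) = -15
  (UV)[1][0] = (7)*(-10) + (10)*(7) + (1)*(-2) = -2
  (UV)[1][1] = (7)*(-8) + (10)*(-3) + (1)*(-6) = -92
UV =
[      -57       -15 ]
[       -2       -92 ]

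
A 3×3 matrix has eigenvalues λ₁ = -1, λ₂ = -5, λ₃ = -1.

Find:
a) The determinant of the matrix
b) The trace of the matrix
det = -5, trace = -7

Two standard eigenvalue identities:
- det(A) equals the product of the eigenvalues (counted with multiplicity).
- trace(A) equals the sum of the eigenvalues.
det(A) = (-1)*(-5)*(-1) = -5.
trace(A) = -1 - 5 - 1 = -7.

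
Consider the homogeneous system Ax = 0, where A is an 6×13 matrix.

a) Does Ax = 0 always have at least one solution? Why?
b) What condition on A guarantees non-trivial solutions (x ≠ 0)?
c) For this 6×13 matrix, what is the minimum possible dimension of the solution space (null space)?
a) Yes, x = 0 is always a solution. b) When A has linearly dependent columns (rank < n). c) Minimum nullity = 7.

a) x = 0 satisfies A·0 = 0, so the zero vector is always a solution.
b) Non-trivial solutions exist iff the columns of A are linearly dependent, equivalently rank(A) < n (the number of columns).
c) By rank-nullity, rank(A) + nullity(A) = n = 13. Since A has only 6 rows, rank(A) ≤ 6, so nullity(A) ≥ 13 - 6 = 7.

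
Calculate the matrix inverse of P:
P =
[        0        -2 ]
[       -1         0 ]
det(P) = -2
P⁻¹ =
[        0        -1 ]
[     -1/2         0 ]

For a 2×2 matrix P = [[a, b], [c, d]] with det(P) ≠ 0, P⁻¹ = (1/det(P)) * [[d, -b], [-c, a]].
det(P) = (0)*(0) - (-2)*(-1) = 0 - 2 = -2.
P⁻¹ = (1/-2) * [[0, 2], [1, 0]].
Dividing each entry by -2 and reducing:
P⁻¹ =
[        0        -1 ]
[     -1/2         0 ]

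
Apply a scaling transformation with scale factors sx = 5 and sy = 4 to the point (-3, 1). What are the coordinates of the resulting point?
(-15, 4)

Scaling matrix:
[[5, 0], [0, 4]]
Result: (-3 × 5, 1 × 4) = (-15, 4)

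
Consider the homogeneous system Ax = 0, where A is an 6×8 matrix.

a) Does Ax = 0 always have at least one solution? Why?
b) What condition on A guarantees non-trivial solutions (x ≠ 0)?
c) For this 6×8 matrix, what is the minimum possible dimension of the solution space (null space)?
a) Yes, x = 0 is always a solution. b) When A has linearly dependent columns (rank < n). c) Minimum nullity = 2.

a) x = 0 satisfies A·0 = 0, so the zero vector is always a solution.
b) Non-trivial solutions exist iff the columns of A are linearly dependent, equivalently rank(A) < n (the number of columns).
c) By rank-nullity, rank(A) + nullity(A) = n = 8. Since A has only 6 rows, rank(A) ≤ 6, so nullity(A) ≥ 8 - 6 = 2.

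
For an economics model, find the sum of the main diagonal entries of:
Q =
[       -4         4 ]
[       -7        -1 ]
tr(Q) = -4 - 1 = -5

The trace of a square matrix is the sum of its diagonal entries.
Diagonal entries of Q: Q[0][0] = -4, Q[1][1] = -1.
tr(Q) = -4 - 1 = -5.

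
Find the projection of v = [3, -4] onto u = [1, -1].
[7/2, -7/2]

The projection of v onto u is proj_u(v) = ((v·u) / (u·u)) · u.
v·u = (3)*(1) + (-4)*(-1) = 7.
u·u = (1)*(1) + (-1)*(-1) = 2.
coefficient = 7 / 2 = 7/2.
proj_u(v) = 7/2 · [1, -1] = [7/2, -7/2].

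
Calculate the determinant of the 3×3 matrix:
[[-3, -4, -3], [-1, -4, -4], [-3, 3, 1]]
-31

Expansion along first row:
det = -3·det([[-4,-4],[3,1]]) - -4·det([[-1,-4],[-3,1]]) + -3·det([[-1,-4],[-3,3]])
    = -3·(-4·1 - -4·3) - -4·(-1·1 - -4·-3) + -3·(-1·3 - -4·-3)
    = -3·8 - -4·-13 + -3·-15
    = -24 + -52 + 45 = -31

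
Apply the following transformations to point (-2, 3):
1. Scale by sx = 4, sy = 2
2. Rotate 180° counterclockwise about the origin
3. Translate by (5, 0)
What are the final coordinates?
(13, -6)

Step 1: Scale → (-8, 6)
Step 2: Rotate 180° → (8, -6)
Step 3: Translate → (13, -6)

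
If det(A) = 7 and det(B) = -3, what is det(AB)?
-21

Use the multiplicative property of determinants: det(AB) = det(A)*det(B).
det(AB) = (7)*(-3) = -21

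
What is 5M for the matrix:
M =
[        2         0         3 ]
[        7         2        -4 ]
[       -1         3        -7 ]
5M =
[       10         0        15 ]
[       35        10       -20 ]
[       -5        15       -35 ]

Scalar multiplication is elementwise: (5M)[i][j] = 5 * M[i][j].
  (5M)[0][0] = 5 * (2) = 10
  (5M)[0][1] = 5 * (0) = 0
  (5M)[0][2] = 5 * (3) = 15
  (5M)[1][0] = 5 * (7) = 35
  (5M)[1][1] = 5 * (2) = 10
  (5M)[1][2] = 5 * (-4) = -20
  (5M)[2][0] = 5 * (-1) = -5
  (5M)[2][1] = 5 * (3) = 15
  (5M)[2][2] = 5 * (-7) = -35
5M =
[       10         0        15 ]
[       35        10       -20 ]
[       -5        15       -35 ]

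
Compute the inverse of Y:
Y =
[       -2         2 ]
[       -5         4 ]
det(Y) = 2
Y⁻¹ =
[        2        -1 ]
[      5/2        -1 ]

For a 2×2 matrix Y = [[a, b], [c, d]] with det(Y) ≠ 0, Y⁻¹ = (1/det(Y)) * [[d, -b], [-c, a]].
det(Y) = (-2)*(4) - (2)*(-5) = -8 + 10 = 2.
Y⁻¹ = (1/2) * [[4, -2], [5, -2]].
Dividing each entry by 2 and reducing:
Y⁻¹ =
[        2        -1 ]
[      5/2        -1 ]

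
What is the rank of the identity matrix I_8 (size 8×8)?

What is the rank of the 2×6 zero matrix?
rank(I_8) = 8, rank(0) = 0

The identity I_8 has 8 columns that are the standard basis vectors e_1, …, e_8. These are linearly independent, so all 8 columns are pivots and rank(I_8) = 8.
The 2×6 zero matrix has every entry zero, so every row is the zero row and there are no pivots; rank(0) = 0.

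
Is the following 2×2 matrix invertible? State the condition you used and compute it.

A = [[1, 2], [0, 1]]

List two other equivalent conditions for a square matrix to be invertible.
Yes, invertible; det(A) = 1 ≠ 0. Equivalent conditions: rank(A) = 2; Ax = 0 has only the trivial solution; 0 is not an eigenvalue; the columns of A are linearly independent.

To check invertibility, compute det(A).
The given matrix is triangular, so det(A) equals the product of its diagonal entries = 1 ≠ 0.
Since det(A) ≠ 0, A is invertible.
Equivalent conditions for a square matrix A to be invertible:
- rank(A) = 2 (full rank).
- The homogeneous system Ax = 0 has only the trivial solution x = 0.
- 0 is not an eigenvalue of A.
- The columns (equivalently rows) of A are linearly independent.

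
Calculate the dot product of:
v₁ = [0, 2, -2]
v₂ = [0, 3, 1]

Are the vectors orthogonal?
4, No

The dot product is the sum of products of corresponding components.
v₁·v₂ = (0)*(0) + (2)*(3) + (-2)*(1) = 0 + 6 - 2 = 4.
Two vectors are orthogonal iff their dot product is 0; here the dot product is 4, so the vectors are not orthogonal.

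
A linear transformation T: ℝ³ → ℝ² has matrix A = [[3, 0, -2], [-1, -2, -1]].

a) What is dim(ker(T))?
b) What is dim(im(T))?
dim(ker) = 1, dim(im) = 2

The two rows are not scalar multiples of one another (no single k satisfies row 2 = k × row 1), so they are linearly independent.
Thus rank(A) = 2.
dim(im(T)) = rank(A) = 2.
By the rank-nullity theorem applied to T: ℝ³ → ℝ², rank(A) + nullity(A) = 3 (the domain dimension), so dim(ker(T)) = 3 - 2 = 1.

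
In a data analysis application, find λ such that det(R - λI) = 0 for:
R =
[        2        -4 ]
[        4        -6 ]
λ = -2, -2

Solve det(R - λI) = 0. For a 2×2 matrix the characteristic equation is λ² - (trace)λ + det = 0.
trace(R) = a + d = 2 - 6 = -4.
det(R) = a*d - b*c = (2)*(-6) - (-4)*(4) = -12 + 16 = 4.
Characteristic equation: λ² - (-4)λ + (4) = 0.
Discriminant = (-4)² - 4*(4) = 16 - 16 = 0.
λ = (-4 ± √0) / 2 = (-4 ± 0) / 2 = -2, -2.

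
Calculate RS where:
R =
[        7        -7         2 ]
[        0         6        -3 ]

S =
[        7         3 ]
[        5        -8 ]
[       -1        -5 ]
RS =
[       12        67 ]
[       33       -33 ]

Matrix multiplication: (RS)[i][j] = sum over k of R[i][k] * S[k][j].
  (RS)[0][0] = (7)*(7) + (-7)*(5) + (2)*(-1) = 12
  (RS)[0][1] = (7)*(3) + (-7)*(-8) + (2)*(-5) = 67
  (RS)[1][0] = (0)*(7) + (6)*(5) + (-3)*(-1) = 33
  (RS)[1][1] = (0)*(3) + (6)*(-8) + (-3)*(-5) = -33
RS =
[       12        67 ]
[       33       -33 ]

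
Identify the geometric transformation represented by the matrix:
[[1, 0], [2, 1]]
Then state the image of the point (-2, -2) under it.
vertical shear with factor 2; image of (-2, -2) is (-2, -6)

The matrix [[1, 0], [k, 1]] sends (x, y) to (x, 2x + y), leaving the x-coordinate fixed: a vertical shear.
The matrix [[1, 0], [2, 1]] represents: vertical shear with factor 2.
Applying it to (-2, -2): [1·-2 + 0·-2, 2·-2 + 1·-2] = (-2, -6).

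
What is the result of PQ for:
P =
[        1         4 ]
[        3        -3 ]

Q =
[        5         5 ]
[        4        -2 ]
PQ =
[       21        -3 ]
[        3        21 ]

Matrix multiplication: (PQ)[i][j] = sum over k of P[i][k] * Q[k][j].
  (PQ)[0][0] = (1)*(5) + (4)*(4) = 21
  (PQ)[0][1] = (1)*(5) + (4)*(-2) = -3
  (PQ)[1][0] = (3)*(5) + (-3)*(4) = 3
  (PQ)[1][1] = (3)*(5) + (-3)*(-2) = 21
PQ =
[       21        -3 ]
[        3        21 ]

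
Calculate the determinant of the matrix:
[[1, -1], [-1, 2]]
1

For a 2×2 matrix [[a, b], [c, d]], det = ad - bc
det = (1)(2) - (-1)(-1) = 2 - 1 = 1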